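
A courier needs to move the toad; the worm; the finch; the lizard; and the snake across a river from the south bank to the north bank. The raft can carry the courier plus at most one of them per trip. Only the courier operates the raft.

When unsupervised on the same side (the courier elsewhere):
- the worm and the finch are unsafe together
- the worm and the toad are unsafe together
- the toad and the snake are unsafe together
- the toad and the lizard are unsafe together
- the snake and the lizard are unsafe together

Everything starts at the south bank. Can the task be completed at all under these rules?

No

Whatever the first load, the items left behind include a forbidden pair without the courier. No opening move is safe, so no plan exists.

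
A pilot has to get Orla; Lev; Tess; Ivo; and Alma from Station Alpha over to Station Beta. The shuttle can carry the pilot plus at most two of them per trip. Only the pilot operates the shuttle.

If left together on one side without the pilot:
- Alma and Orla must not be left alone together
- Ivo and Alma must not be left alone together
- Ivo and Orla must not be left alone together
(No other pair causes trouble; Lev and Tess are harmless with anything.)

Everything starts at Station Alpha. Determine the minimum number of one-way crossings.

Counting alone: the pilot can take at most 2 across per trip to Station Beta, so moving all 5 needs at least 3 loaded trips out, with a return between consecutive ones — at least 5 crossings.
The safety rule pushes this higher. Following every safe sequence of crossings, the most of the 5 that can be at Station Beta as the shuttle arrives there on crossing 5 is 4 — never all 5.
So no plan with fewer than 7 crossings exists, and this one achieves 7:
1. Pilot goes to Station Beta with Ivo and Orla.  [Station Alpha: Alma, Lev, Tess | Station Beta: Ivo, Orla]
2. Pilot goes back to Station Alpha with Orla.  [Station Alpha: Alma, Lev, Orla, Tess | Station Beta: Ivo]
3. Pilot goes to Station Beta with Lev and Orla.  [Station Alpha: Alma, Tess | Station Beta: Ivo, Lev, Orla]
4. Pilot goes back to Station Alpha with Orla.  [Station Alpha: Alma, Orla, Tess | Station Beta: Ivo, Lev]
5. Pilot goes to Station Beta with Orla and Tess.  [Station Alpha: Alma | Station Beta: Ivo, Lev, Orla, Tess]
6. Pilot goes back to Station Alpha with Orla.  [Station Alpha: Alma, Orla | Station Beta: Ivo, Lev, Tess]
7. Pilot goes to Station Beta with Alma and Orla.  [Station Alpha: — | Station Beta: Alma, Ivo, Lev, Orla, Tess]

7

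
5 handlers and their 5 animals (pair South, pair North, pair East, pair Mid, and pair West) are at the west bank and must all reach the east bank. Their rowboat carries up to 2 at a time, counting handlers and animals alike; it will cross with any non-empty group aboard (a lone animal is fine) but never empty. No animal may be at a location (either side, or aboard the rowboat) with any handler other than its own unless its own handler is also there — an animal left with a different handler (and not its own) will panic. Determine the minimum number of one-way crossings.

impossible

Following every safe sequence of crossings from the start, the most of the 10 that can be at the east bank as the rowboat arrives there on crossings 1, 3, 5, 7 is 2, 3, 4, 5 respectively; the best ever achieved is 5 of 10.
From crossing 9 on, no configuration arises that was not already reachable earlier: only 82 distinct safe configurations (who is on which side, and where the rowboat is) can ever be reached, none of them has everyone across, and every continuation just revisits them. So no valid plan exists.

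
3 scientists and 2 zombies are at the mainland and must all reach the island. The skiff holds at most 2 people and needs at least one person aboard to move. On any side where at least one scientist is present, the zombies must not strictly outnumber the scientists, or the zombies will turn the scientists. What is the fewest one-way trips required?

7

Counting alone: each trip to the island takes at most 2 across and each return brings at least 1 back, so after t trips out (and t−1 returns) at most 2t − (t−1) of the 5 are across; that first reaches 5 at t = 4, so at least 7 crossings are needed.
The plan below uses exactly 7 crossings, so it is optimal:
1. 2 zombies → the island.  (the mainland: 3S 0Z; the island: 0S 2Z)
2. 1 zombie ← the mainland.  (the mainland: 3S 1Z; the island: 0S 1Z)
3. 2 scientists → the island.  (the mainland: 1S 1Z; the island: 2S 1Z)
4. 1 scientist ← the mainland.  (the mainland: 2S 1Z; the island: 1S 1Z)
5. 1 scientist and 1 zombie → the island.  (the mainland: 1S 0Z; the island: 2S 2Z)
6. 1 zombie ← the mainland.  (the mainland: 1S 1Z; the island: 2S 1Z)
7. 1 scientist and 1 zombie → the island.  (the mainland: 0S 0Z; the island: 3S 2Z)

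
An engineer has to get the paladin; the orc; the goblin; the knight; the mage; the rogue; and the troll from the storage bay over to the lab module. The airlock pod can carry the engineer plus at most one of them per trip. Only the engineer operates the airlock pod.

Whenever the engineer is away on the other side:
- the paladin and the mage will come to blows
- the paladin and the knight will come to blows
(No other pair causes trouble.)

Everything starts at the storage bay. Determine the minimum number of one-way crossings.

Counting alone: the engineer can take at most 1 across per trip to the lab module, so moving all 7 needs at least 7 loaded trips out, with a return between consecutive ones — at least 13 crossings.
The safety rule pushes this higher. Following every safe sequence of crossings, the most of the 7 that can be at the lab module as the airlock pod arrives there on crossing 13 is 6 — never all 7.
So no plan with fewer than 15 crossings exists, and this one achieves 15:
1. Engineer goes to the lab module with the paladin.  [the storage bay: the goblin, the knight, the mage, the orc, the rogue, the troll | the lab module: the paladin]
2. Engineer goes back to the storage bay alone.  [the storage bay: the goblin, the knight, the mage, the orc, the rogue, the troll | the lab module: the paladin]
3. Engineer goes to the lab module with the orc.  [the storage bay: the goblin, the knight, the mage, the rogue, the troll | the lab module: the orc, the paladin]
4. Engineer goes back to the storage bay alone.  [the storage bay: the goblin, the knight, the mage, the rogue, the troll | the lab module: the orc, the paladin]
5. Engineer goes to the lab module with the goblin.  [the storage bay: the knight, the mage, the rogue, the troll | the lab module: the goblin, the orc, the paladin]
6. Engineer goes back to the storage bay alone.  [the storage bay: the knight, the mage, the rogue, the troll | the lab module: the goblin, the orc, the paladin]
7. Engineer goes to the lab module with the knight.  [the storage bay: the mage, the rogue, the troll | the lab module: the goblin, the knight, the orc, the paladin]
8. Engineer goes back to the storage bay with the paladin.  [the storage bay: the mage, the paladin, the rogue, the troll | the lab module: the goblin, the knight, the orc]
9. Engineer goes to the lab module with the mage.  [the storage bay: the paladin, the rogue, the troll | the lab module: the goblin, the knight, the mage, the orc]
10. Engineer goes back to the storage bay alone.  [the storage bay: the paladin, the rogue, the troll | the lab module: the goblin, the knight, the mage, the orc]
11. Engineer goes to the lab module with the rogue.  [the storage bay: the paladin, the troll | the lab module: the goblin, the knight, the mage, the orc, the rogue]
12. Engineer goes back to the storage bay alone.  [the storage bay: the paladin, the troll | the lab module: the goblin, the knight, the mage, the orc, the rogue]
13. Engineer goes to the lab module with the troll.  [the storage bay: the paladin | the lab module: the goblin, the knight, the mage, the orc, the rogue, the troll]
14. Engineer goes back to the storage bay alone.  [the storage bay: the paladin | the lab module: the goblin, the knight, the mage, the orc, the rogue, the troll]
15. Engineer goes to the lab module with the paladin.  [the storage bay: — | the lab module: the goblin, the knight, the mage, the orc, the paladin, the rogue, the troll]

15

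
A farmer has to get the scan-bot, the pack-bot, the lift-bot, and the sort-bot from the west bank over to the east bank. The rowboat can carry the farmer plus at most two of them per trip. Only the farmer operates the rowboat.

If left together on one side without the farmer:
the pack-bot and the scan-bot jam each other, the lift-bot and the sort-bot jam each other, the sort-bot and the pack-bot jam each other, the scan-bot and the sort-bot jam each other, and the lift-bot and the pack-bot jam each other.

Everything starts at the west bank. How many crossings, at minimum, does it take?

Counting alone: the farmer can take at most 2 across per trip to the east bank, so moving all 4 needs at least 2 loaded trips out, with a return between consecutive ones — at least 3 crossings.
The safety rule pushes this higher. Following every safe sequence of crossings, the most of the 4 that can be at the east bank as the rowboat arrives there on crossing 3 is 3 — never all 4.
So no plan with fewer than 5 crossings exists, and this one achieves 5:
1. Farmer goes to the east bank with the pack-bot and the sort-bot.
2. Farmer goes back to the west bank with the pack-bot.
3. Farmer goes to the east bank with the lift-bot and the scan-bot.
4. Farmer goes back to the west bank with the sort-bot.
5. Farmer goes to the east bank with the pack-bot and the sort-bot.

5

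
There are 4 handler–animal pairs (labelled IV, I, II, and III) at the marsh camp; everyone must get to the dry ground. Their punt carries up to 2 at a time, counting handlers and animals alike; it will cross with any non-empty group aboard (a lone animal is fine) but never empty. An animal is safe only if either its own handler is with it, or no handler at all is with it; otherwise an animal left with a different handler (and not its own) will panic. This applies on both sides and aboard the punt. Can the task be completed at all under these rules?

No

Following every safe sequence of crossings from the start, the most of the 8 that can be at the dry ground as the punt arrives there on crossings 1, 3, 5 is 2, 3, 4 respectively; the best ever achieved is 4 of 8.
From crossing 7 on, no configuration arises that was not already reachable earlier: only 44 distinct safe configurations (who is on which side, and where the punt is) can ever be reached, none of them has everyone across, and every continuation just revisits them. So no valid plan exists.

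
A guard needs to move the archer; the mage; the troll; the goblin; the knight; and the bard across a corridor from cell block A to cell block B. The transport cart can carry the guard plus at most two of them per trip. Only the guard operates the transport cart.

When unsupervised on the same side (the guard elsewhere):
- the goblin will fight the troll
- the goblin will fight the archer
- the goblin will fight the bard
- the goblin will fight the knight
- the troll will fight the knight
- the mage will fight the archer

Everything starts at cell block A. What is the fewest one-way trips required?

Whatever the first load, the items left behind include a forbidden pair without the guard. No opening move is safe, so no plan exists.

impossible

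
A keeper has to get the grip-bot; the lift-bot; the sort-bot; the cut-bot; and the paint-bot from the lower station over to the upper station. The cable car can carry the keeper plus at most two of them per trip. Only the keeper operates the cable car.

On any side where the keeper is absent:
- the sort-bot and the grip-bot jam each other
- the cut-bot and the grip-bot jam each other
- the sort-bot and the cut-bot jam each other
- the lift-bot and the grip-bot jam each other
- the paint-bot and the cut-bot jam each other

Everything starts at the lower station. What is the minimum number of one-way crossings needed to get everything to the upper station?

Counting alone: the keeper can take at most 2 across per trip to the upper station, so moving all 5 needs at least 3 loaded trips out, with a return between consecutive ones — at least 5 crossings.
The safety rule pushes this higher. Following every safe sequence of crossings, the most of the 5 that can be at the upper station as the cable car arrives there on crossing 5 is 4 — never all 5.
So no plan with fewer than 7 crossings exists, and this one achieves 7:
1. Keeper goes to the upper station with the cut-bot and the grip-bot.  [the lower station: the lift-bot, the paint-bot, the sort-bot | the upper station: the cut-bot, the grip-bot]
2. Keeper goes back to the lower station with the grip-bot.  [the lower station: the grip-bot, the lift-bot, the paint-bot, the sort-bot | the upper station: the cut-bot]
3. Keeper goes to the upper station with the grip-bot and the lift-bot.  [the lower station: the paint-bot, the sort-bot | the upper station: the cut-bot, the grip-bot, the lift-bot]
4. Keeper goes back to the lower station with the grip-bot.  [the lower station: the grip-bot, the paint-bot, the sort-bot | the upper station: the cut-bot, the lift-bot]
5. Keeper goes to the upper station with the paint-bot and the sort-bot.  [the lower station: the grip-bot | the upper station: the cut-bot, the lift-bot, the paint-bot, the sort-bot]
6. Keeper goes back to the lower station with the cut-bot.  [the lower station: the cut-bot, the grip-bot | the upper station: the lift-bot, the paint-bot, the sort-bot]
7. Keeper goes to the upper station with the cut-bot and the grip-bot.  [the lower station: — | the upper station: the cut-bot, the grip-bot, the lift-bot, the paint-bot, the sort-bot]

7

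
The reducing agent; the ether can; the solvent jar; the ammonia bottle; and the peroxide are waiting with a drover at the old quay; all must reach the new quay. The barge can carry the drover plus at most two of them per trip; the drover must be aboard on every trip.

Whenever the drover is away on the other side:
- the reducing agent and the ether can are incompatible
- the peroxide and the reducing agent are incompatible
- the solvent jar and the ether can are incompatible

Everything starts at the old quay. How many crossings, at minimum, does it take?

Counting alone: the drover can take at most 2 across per trip to the new quay, so moving all 5 needs at least 3 loaded trips out, with a return between consecutive ones — at least 5 crossings.
The plan below uses exactly 5 crossings, so it is optimal:
1. Drover goes to the new quay with the ether can and the reducing agent.
2. Drover goes back to the old quay with the reducing agent.
3. Drover goes to the new quay with the ammonia bottle and the peroxide.
4. Drover goes back to the old quay alone.
5. Drover goes to the new quay with the reducing agent and the solvent jar.

5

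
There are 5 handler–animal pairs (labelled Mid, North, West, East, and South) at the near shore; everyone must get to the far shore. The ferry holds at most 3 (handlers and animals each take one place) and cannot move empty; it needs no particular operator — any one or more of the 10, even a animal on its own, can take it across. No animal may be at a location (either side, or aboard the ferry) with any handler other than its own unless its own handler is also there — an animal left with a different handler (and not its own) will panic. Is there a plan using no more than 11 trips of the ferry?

Yes

Yes — this plan uses 11 crossings (≤ 11):
1. animal Mid and handler Mid cross → the far shore.
2. handler Mid crosses ← the near shore.
3. animal East, animal North, and animal West cross → the far shore.
4. animal Mid crosses ← the near shore.
5. handler East, handler North, and handler West cross → the far shore.
6. animal North and handler North cross ← the near shore.
7. handler Mid, handler North, and handler South cross → the far shore.
8. animal West crosses ← the near shore.
9. animal Mid and animal North cross → the far shore.
10. animal Mid crosses ← the near shore.
11. animal Mid, animal South, and animal West cross → the far shore.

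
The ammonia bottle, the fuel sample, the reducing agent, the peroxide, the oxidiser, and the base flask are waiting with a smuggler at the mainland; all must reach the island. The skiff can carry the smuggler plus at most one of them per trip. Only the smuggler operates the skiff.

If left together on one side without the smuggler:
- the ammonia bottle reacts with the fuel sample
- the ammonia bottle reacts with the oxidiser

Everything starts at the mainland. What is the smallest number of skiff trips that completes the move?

Counting alone: the smuggler can take at most 1 across per trip to the island, so moving all 6 needs at least 6 loaded trips out, with a return between consecutive ones — at least 11 crossings.
The safety rule pushes this higher. Following every safe sequence of crossings, the most of the 6 that can be at the island as the skiff arrives there on crossing 11 is 5 — never all 6.
So no plan with fewer than 13 crossings exists, and this one achieves 13:
1. Smuggler goes to the island with the ammonia bottle.  [the mainland: the base flask, the fuel sample, the oxidiser, the peroxide, the reducing agent | the island: the ammonia bottle]
2. Smuggler goes back to the mainland alone.  [the mainland: the base flask, the fuel sample, the oxidiser, the peroxide, the reducing agent | the island: the ammonia bottle]
3. Smuggler goes to the island with the fuel sample.  [the mainland: the base flask, the oxidiser, the peroxide, the reducing agent | the island: the ammonia bottle, the fuel sample]
4. Smuggler goes back to the mainland with the ammonia bottle.  [the mainland: the ammonia bottle, the base flask, the oxidiser, the peroxide, the reducing agent | the island: the fuel sample]
5. Smuggler goes to the island with the oxidiser.  [the mainland: the ammonia bottle, the base flask, the peroxide, the reducing agent | the island: the fuel sample, the oxidiser]
6. Smuggler goes back to the mainland alone.  [the mainland: the ammonia bottle, the base flask, the peroxide, the reducing agent | the island: the fuel sample, the oxidiser]
7. Smuggler goes to the island with the reducing agent.  [the mainland: the ammonia bottle, the base flask, the peroxide | the island: the fuel sample, the oxidiser, the reducing agent]
8. Smuggler goes back to the mainland alone.  [the mainland: the ammonia bottle, the base flask, the peroxide | the island: the fuel sample, the oxidiser, the reducing agent]
9. Smuggler goes to the island with the peroxide.  [the mainland: the ammonia bottle, the base flask | the island: the fuel sample, the oxidiser, the peroxide, the reducing agent]
10. Smuggler goes back to the mainland alone.  [the mainland: the ammonia bottle, the base flask | the island: the fuel sample, the oxidiser, the peroxide, the reducing agent]
11. Smuggler goes to the island with the base flask.  [the mainland: the ammonia bottle | the island: the base flask, the fuel sample, the oxidiser, the peroxide, the reducing agent]
12. Smuggler goes back to the mainland alone.  [the mainland: the ammonia bottle | the island: the base flask, the fuel sample, the oxidiser, the peroxide, the reducing agent]
13. Smuggler goes to the island with the ammonia bottle.  [the mainland: — | the island: the ammonia bottle, the base flask, the fuel sample, the oxidiser, the peroxide, the reducing agent]

13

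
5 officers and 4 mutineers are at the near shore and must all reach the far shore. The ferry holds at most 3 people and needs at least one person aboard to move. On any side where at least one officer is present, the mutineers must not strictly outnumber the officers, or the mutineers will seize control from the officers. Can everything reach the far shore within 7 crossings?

Yes

Yes — this plan uses 7 crossings (≤ 7):
1. 3 mutineers → the far shore.  (the near shore: 5O 1M; the far shore: 0O 3M)
2. 1 mutineer ← the near shore.  (the near shore: 5O 2M; the far shore: 0O 2M)
3. 3 officers → the far shore.  (the near shore: 2O 2M; the far shore: 3O 2M)
4. 1 officer ← the near shore.  (the near shore: 3O 2M; the far shore: 2O 2M)
5. 2 officers and 1 mutineer → the far shore.  (the near shore: 1O 1M; the far shore: 4O 3M)
6. 1 officer ← the near shore.  (the near shore: 2O 1M; the far shore: 3O 3M)
7. 2 officers and 1 mutineer → the far shore.  (the near shore: 0O 0M; the far shore: 5O 4M)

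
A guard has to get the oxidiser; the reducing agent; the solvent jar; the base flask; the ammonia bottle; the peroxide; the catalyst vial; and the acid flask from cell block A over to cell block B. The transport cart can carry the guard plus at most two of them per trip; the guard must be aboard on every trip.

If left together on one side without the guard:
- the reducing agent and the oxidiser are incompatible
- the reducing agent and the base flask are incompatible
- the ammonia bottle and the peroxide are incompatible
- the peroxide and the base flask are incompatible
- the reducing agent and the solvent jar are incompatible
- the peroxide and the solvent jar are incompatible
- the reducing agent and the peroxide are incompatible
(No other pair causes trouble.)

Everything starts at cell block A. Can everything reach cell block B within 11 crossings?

No

Counting alone: the guard can take at most 2 across per trip to cell block B, so moving all 8 needs at least 4 loaded trips out, with a return between consecutive ones — at least 7 crossings.
The safety rule pushes this higher. Following every safe sequence of crossings, the most of the 8 that can be at cell block B as the transport cart arrives there on crossings 7, 9, 11 is 5, 6, 7 respectively — never all 8.
So the move cannot be finished within 11 crossings. (The shortest complete plan takes 13:)
1. Guard goes to cell block B with the peroxide and the reducing agent.
2. Guard goes back to cell block A with the reducing agent.
3. Guard goes to cell block B with the oxidiser and the reducing agent.
4. Guard goes back to cell block A with the reducing agent.
5. Guard goes to cell block B with the catalyst vial and the reducing agent.
6. Guard goes back to cell block A with the reducing agent.
7. Guard goes to cell block B with the acid flask and the reducing agent.
8. Guard goes back to cell block A with the reducing agent.
9. Guard goes to cell block B with the base flask and the solvent jar.
10. Guard goes back to cell block A with the peroxide.
11. Guard goes to cell block B with the ammonia bottle and the reducing agent.
12. Guard goes back to cell block A with the reducing agent.
13. Guard goes to cell block B with the peroxide and the reducing agent.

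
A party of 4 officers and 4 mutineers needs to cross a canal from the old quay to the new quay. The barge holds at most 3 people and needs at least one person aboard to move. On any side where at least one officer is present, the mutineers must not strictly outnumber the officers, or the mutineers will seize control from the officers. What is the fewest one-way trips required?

Counting alone: each trip to the new quay takes at most 3 across and each return brings at least 1 back, so after t trips out (and t−1 returns) at most 3t − (t−1) of the 8 are across; that first reaches 8 at t = 4, so at least 7 crossings are needed.
The safety rule pushes this higher. Following every safe sequence of crossings, the most of the 8 that can be at the new quay as the barge arrives there on crossing 7 is 7 — never all 8.
So no plan with fewer than 9 crossings exists, and this one achieves 9:
1. 2 mutineers → the new quay.  (the old quay: 4O 2M; the new quay: 0O 2M)
2. 1 mutineer ← the old quay.  (the old quay: 4O 3M; the new quay: 0O 1M)
3. 3 mutineers → the new quay.  (the old quay: 4O 0M; the new quay: 0O 4M)
4. 1 mutineer ← the old quay.  (the old quay: 4O 1M; the new quay: 0O 3M)
5. 3 officers → the new quay.  (the old quay: 1O 1M; the new quay: 3O 3M)
6. 1 officer and 1 mutineer ← the old quay.  (the old quay: 2O 2M; the new quay: 2O 2M)
7. 2 officers → the new quay.  (the old quay: 0O 2M; the new quay: 4O 2M)
8. 1 mutineer ← the old quay.  (the old quay: 0O 3M; the new quay: 4O 1M)
9. 3 mutineers → the new quay.  (the old quay: 0O 0M; the new quay: 4O 4M)

9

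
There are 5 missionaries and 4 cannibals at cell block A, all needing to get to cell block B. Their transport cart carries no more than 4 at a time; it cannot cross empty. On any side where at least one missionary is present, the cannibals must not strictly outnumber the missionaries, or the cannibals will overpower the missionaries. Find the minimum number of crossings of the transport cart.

5

Counting alone: each trip to cell block B takes at most 4 across and each return brings at least 1 back, so after t trips out (and t−1 returns) at most 4t − (t−1) of the 9 are across; that first reaches 9 at t = 3, so at least 5 crossings are needed.
The plan below uses exactly 5 crossings, so it is optimal:
1. 3 cannibals → cell block B.  (cell block A: 5M 1C; cell block B: 0M 3C)
2. 1 cannibal ← cell block A.  (cell block A: 5M 2C; cell block B: 0M 2C)
3. 3 missionaries and 1 cannibal → cell block B.  (cell block A: 2M 1C; cell block B: 3M 3C)
4. 1 cannibal ← cell block A.  (cell block A: 2M 2C; cell block B: 3M 2C)
5. 2 missionaries and 2 cannibals → cell block B.  (cell block A: 0M 0C; cell block B: 5M 4C)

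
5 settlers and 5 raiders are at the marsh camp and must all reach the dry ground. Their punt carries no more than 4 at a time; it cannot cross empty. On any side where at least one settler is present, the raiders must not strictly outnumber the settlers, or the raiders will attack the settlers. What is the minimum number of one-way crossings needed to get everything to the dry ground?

Counting alone: each trip to the dry ground takes at most 4 across and each return brings at least 1 back, so after t trips out (and t−1 returns) at most 4t − (t−1) of the 10 are across; that first reaches 10 at t = 3, so at least 5 crossings are needed.
The safety rule pushes this higher. Following every safe sequence of crossings, the most of the 10 that can be at the dry ground as the punt arrives there on crossing 5 is 9 — never all 10.
So no plan with fewer than 7 crossings exists, and this one achieves 7:
1. 2 raiders → the dry ground.  (the marsh camp: 5S 3R; the dry ground: 0S 2R)
2. 1 raider ← the marsh camp.  (the marsh camp: 5S 4R; the dry ground: 0S 1R)
3. 4 raiders → the dry ground.  (the marsh camp: 5S 0R; the dry ground: 0S 5R)
4. 1 raider ← the marsh camp.  (the marsh camp: 5S 1R; the dry ground: 0S 4R)
5. 4 settlers → the dry ground.  (the marsh camp: 1S 1R; the dry ground: 4S 4R)
6. 1 settler and 1 raider ← the marsh camp.  (the marsh camp: 2S 2R; the dry ground: 3S 3R)
7. 2 settlers and 2 raiders → the dry ground.  (the marsh camp: 0S 0R; the dry ground: 5S 5R)

7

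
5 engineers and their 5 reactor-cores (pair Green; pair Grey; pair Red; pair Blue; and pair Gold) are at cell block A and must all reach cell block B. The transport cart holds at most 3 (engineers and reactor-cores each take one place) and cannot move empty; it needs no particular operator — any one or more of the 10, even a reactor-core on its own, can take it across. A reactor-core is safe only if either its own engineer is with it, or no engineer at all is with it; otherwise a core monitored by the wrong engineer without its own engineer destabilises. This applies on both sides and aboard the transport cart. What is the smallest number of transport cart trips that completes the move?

Counting alone: each trip to cell block B takes at most 3 across and each return brings at least 1 back, so after t trips out (and t−1 returns) at most 3t − (t−1) of the 10 are across; that first reaches 10 at t = 5, so at least 9 crossings are needed.
The safety rule pushes this higher. Following every safe sequence of crossings, the most of the 10 that can be at cell block B as the transport cart arrives there on crossing 9 is 9 — never all 10.
So no plan with fewer than 11 crossings exists, and this one achieves 11:
1. engineer Green and reactor-core Green cross → cell block B.
2. engineer Green crosses ← cell block A.
3. reactor-core Blue, reactor-core Grey, and reactor-core Red cross → cell block B.
4. reactor-core Green crosses ← cell block A.
5. engineer Blue, engineer Grey, and engineer Red cross → cell block B.
6. engineer Grey and reactor-core Grey cross ← cell block A.
7. engineer Gold, engineer Green, and engineer Grey cross → cell block B.
8. reactor-core Red crosses ← cell block A.
9. reactor-core Green and reactor-core Grey cross → cell block B.
10. reactor-core Green crosses ← cell block A.
11. reactor-core Gold, reactor-core Green, and reactor-core Red cross → cell block B.

11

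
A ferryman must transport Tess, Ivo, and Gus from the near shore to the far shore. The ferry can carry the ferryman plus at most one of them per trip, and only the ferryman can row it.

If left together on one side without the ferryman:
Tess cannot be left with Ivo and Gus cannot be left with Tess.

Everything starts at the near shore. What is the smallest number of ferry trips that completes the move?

Counting alone: the ferryman can take at most 1 across per trip to the far shore, so moving all 3 needs at least 3 loaded trips out, with a return between consecutive ones — at least 5 crossings.
The safety rule pushes this higher. Following every safe sequence of crossings, the most of the 3 that can be at the far shore as the ferry arrives there on crossing 5 is 2 — never all 3.
So no plan with fewer than 7 crossings exists, and this one achieves 7:
1. Ferryman goes to the far shore with Tess.  [the near shore: Gus, Ivo | the far shore: Tess]
2. Ferryman goes back to the near shore alone.  [the near shore: Gus, Ivo | the far shore: Tess]
3. Ferryman goes to the far shore with Ivo.  [the near shore: Gus | the far shore: Ivo, Tess]
4. Ferryman goes back to the near shore with Tess.  [the near shore: Gus, Tess | the far shore: Ivo]
5. Ferryman goes to the far shore with Gus.  [the near shore: Tess | the far shore: Gus, Ivo]
6. Ferryman goes back to the near shore alone.  [the near shore: Tess | the far shore: Gus, Ivo]
7. Ferryman goes to the far shore with Tess.  [the near shore: — | the far shore: Gus, Ivo, Tess]

7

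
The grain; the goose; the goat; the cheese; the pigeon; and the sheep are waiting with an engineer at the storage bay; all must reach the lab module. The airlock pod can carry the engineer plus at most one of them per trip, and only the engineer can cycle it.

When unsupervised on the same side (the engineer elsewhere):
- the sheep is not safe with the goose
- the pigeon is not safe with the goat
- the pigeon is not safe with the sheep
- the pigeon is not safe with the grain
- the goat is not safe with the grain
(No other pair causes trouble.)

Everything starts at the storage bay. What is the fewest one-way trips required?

impossible

Whatever the first load, the items left behind include a forbidden pair without the engineer. No opening move is safe, so no plan exists.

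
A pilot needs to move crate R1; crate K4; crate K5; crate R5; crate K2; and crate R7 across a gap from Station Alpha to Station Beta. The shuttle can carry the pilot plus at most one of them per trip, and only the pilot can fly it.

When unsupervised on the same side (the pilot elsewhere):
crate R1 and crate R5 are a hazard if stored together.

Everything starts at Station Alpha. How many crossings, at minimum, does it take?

Counting alone: the pilot can take at most 1 across per trip to Station Beta, so moving all 6 needs at least 6 loaded trips out, with a return between consecutive ones — at least 11 crossings.
The plan below uses exactly 11 crossings, so it is optimal:
1. Pilot goes to Station Beta with crate R1.  [Station Alpha: crate K2, crate K4, crate K5, crate R5, crate R7 | Station Beta: crate R1]
2. Pilot goes back to Station Alpha alone.  [Station Alpha: crate K2, crate K4, crate K5, crate R5, crate R7 | Station Beta: crate R1]
3. Pilot goes to Station Beta with crate K4.  [Station Alpha: crate K2, crate K5, crate R5, crate R7 | Station Beta: crate K4, crate R1]
4. Pilot goes back to Station Alpha alone.  [Station Alpha: crate K2, crate K5, crate R5, crate R7 | Station Beta: crate K4, crate R1]
5. Pilot goes to Station Beta with crate K5.  [Station Alpha: crate K2, crate R5, crate R7 | Station Beta: crate K4, crate K5, crate R1]
6. Pilot goes back to Station Alpha alone.  [Station Alpha: crate K2, crate R5, crate R7 | Station Beta: crate K4, crate K5, crate R1]
7. Pilot goes to Station Beta with crate K2.  [Station Alpha: crate R5, crate R7 | Station Beta: crate K2, crate K4, crate K5, crate R1]
8. Pilot goes back to Station Alpha alone.  [Station Alpha: crate R5, crate R7 | Station Beta: crate K2, crate K4, crate K5, crate R1]
9. Pilot goes to Station Beta with crate R7.  [Station Alpha: crate R5 | Station Beta: crate K2, crate K4, crate K5, crate R1, crate R7]
10. Pilot goes back to Station Alpha alone.  [Station Alpha: crate R5 | Station Beta: crate K2, crate K4, crate K5, crate R1, crate R7]
11. Pilot goes to Station Beta with crate R5.  [Station Alpha: — | Station Beta: crate K2, crate K4, crate K5, crate R1, crate R5, crate R7]

11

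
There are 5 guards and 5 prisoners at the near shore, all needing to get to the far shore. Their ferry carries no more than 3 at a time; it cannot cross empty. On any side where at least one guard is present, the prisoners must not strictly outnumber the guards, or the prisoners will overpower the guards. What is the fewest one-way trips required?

Counting alone: each trip to the far shore takes at most 3 across and each return brings at least 1 back, so after t trips out (and t−1 returns) at most 3t − (t−1) of the 10 are across; that first reaches 10 at t = 5, so at least 9 crossings are needed.
The safety rule pushes this higher. Following every safe sequence of crossings, the most of the 10 that can be at the far shore as the ferry arrives there on crossing 9 is 9 — never all 10.
So no plan with fewer than 11 crossings exists, and this one achieves 11:
1. 2 prisoners → the far shore.  (the near shore: 5G 3P; the far shore: 0G 2P)
2. 1 prisoner ← the near shore.  (the near shore: 5G 4P; the far shore: 0G 1P)
3. 3 prisoners → the far shore.  (the near shore: 5G 1P; the far shore: 0G 4P)
4. 1 prisoner ← the near shore.  (the near shore: 5G 2P; the far shore: 0G 3P)
5. 3 guards → the far shore.  (the near shore: 2G 2P; the far shore: 3G 3P)
6. 1 guard and 1 prisoner ← the near shore.  (the near shore: 3G 3P; the far shore: 2G 2P)
7. 3 guards → the far shore.  (the near shore: 0G 3P; the far shore: 5G 2P)
8. 1 prisoner ← the near shore.  (the near shore: 0G 4P; the far shore: 5G 1P)
9. 2 prisoners → the far shore.  (the near shore: 0G 2P; the far shore: 5G 3P)
10. 1 prisoner ← the near shore.  (the near shore: 0G 3P; the far shore: 5G 2P)
11. 3 prisoners → the far shore.  (the near shore: 0G 0P; the far shore: 5G 5P)

11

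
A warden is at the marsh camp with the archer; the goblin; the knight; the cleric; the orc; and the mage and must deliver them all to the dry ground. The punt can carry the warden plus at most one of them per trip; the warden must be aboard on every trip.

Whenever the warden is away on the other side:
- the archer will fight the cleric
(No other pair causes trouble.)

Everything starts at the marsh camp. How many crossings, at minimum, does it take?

Counting alone: the warden can take at most 1 across per trip to the dry ground, so moving all 6 needs at least 6 loaded trips out, with a return between consecutive ones — at least 11 crossings.
The plan below uses exactly 11 crossings, so it is optimal:
1. Warden goes to the dry ground with the archer.
2. Warden goes back to the marsh camp alone.
3. Warden goes to the dry ground with the goblin.
4. Warden goes back to the marsh camp alone.
5. Warden goes to the dry ground with the knight.
6. Warden goes back to the marsh camp alone.
7. Warden goes to the dry ground with the orc.
8. Warden goes back to the marsh camp alone.
9. Warden goes to the dry ground with the mage.
10. Warden goes back to the marsh camp alone.
11. Warden goes to the dry ground with the cleric.

11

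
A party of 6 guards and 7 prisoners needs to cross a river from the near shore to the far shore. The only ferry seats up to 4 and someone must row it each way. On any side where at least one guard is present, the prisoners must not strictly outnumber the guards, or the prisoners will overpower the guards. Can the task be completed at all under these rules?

The prisoners already outnumber the guards at the near shore before anyone moves, so the starting position itself is disallowed.

No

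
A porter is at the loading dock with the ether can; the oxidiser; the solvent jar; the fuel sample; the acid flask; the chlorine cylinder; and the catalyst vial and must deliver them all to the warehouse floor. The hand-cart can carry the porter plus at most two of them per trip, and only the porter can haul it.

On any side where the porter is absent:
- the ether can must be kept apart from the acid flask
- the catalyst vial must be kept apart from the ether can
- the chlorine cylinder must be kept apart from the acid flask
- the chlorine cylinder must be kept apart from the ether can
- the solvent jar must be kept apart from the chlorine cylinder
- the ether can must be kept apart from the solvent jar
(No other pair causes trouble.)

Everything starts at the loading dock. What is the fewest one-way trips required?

Counting alone: the porter can take at most 2 across per trip to the warehouse floor, so moving all 7 needs at least 4 loaded trips out, with a return between consecutive ones — at least 7 crossings.
The safety rule pushes this higher. Following every safe sequence of crossings, the most of the 7 that can be at the warehouse floor as the hand-cart arrives there on crossings 7, 9 is 5, 6 respectively — never all 7.
So no plan with fewer than 11 crossings exists, and this one achieves 11:
1. Porter goes to the warehouse floor with the chlorine cylinder and the ether can.  [the loading dock: the acid flask, the catalyst vial, the fuel sample, the oxidiser, the solvent jar | the warehouse floor: the chlorine cylinder, the ether can]
2. Porter goes back to the loading dock with the ether can.  [the loading dock: the acid flask, the catalyst vial, the ether can, the fuel sample, the oxidiser, the solvent jar | the warehouse floor: the chlorine cylinder]
3. Porter goes to the warehouse floor with the ether can and the oxidiser.  [the loading dock: the acid flask, the catalyst vial, the fuel sample, the solvent jar | the warehouse floor: the chlorine cylinder, the ether can, the oxidiser]
4. Porter goes back to the loading dock with the ether can.  [the loading dock: the acid flask, the catalyst vial, the ether can, the fuel sample, the solvent jar | the warehouse floor: the chlorine cylinder, the oxidiser]
5. Porter goes to the warehouse floor with the ether can and the fuel sample.  [the loading dock: the acid flask, the catalyst vial, the solvent jar | the warehouse floor: the chlorine cylinder, the ether can, the fuel sample, the oxidiser]
6. Porter goes back to the loading dock with the ether can.  [the loading dock: the acid flask, the catalyst vial, the ether can, the solvent jar | the warehouse floor: the chlorine cylinder, the fuel sample, the oxidiser]
7. Porter goes to the warehouse floor with the catalyst vial and the ether can.  [the loading dock: the acid flask, the solvent jar | the warehouse floor: the catalyst vial, the chlorine cylinder, the ether can, the fuel sample, the oxidiser]
8. Porter goes back to the loading dock with the ether can.  [the loading dock: the acid flask, the ether can, the solvent jar | the warehouse floor: the catalyst vial, the chlorine cylinder, the fuel sample, the oxidiser]
9. Porter goes to the warehouse floor with the acid flask and the solvent jar.  [the loading dock: the ether can | the warehouse floor: the acid flask, the catalyst vial, the chlorine cylinder, the fuel sample, the oxidiser, the solvent jar]
10. Porter goes back to the loading dock with the chlorine cylinder.  [the loading dock: the chlorine cylinder, the ether can | the warehouse floor: the acid flask, the catalyst vial, the fuel sample, the oxidiser, the solvent jar]
11. Porter goes to the warehouse floor with the chlorine cylinder and the ether can.  [the loading dock: — | the warehouse floor: the acid flask, the catalyst vial, the chlorine cylinder, the ether can, the fuel sample, the oxidiser, the solvent jar]

11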